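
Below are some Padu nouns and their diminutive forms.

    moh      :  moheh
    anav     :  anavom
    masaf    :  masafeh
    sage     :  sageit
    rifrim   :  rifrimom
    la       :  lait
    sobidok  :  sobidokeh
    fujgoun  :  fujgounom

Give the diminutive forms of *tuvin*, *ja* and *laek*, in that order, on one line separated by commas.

The pattern is voicing of the final sound: -eh when the stem ends in a voiceless consonant (*moh*, *masaf*, *sobidok*); -om when the stem ends in a voiced consonant (*anav*, *rifrim*, *fujgoun*); -it when the stem ends in a vowel (*sage*, *la*).
*tuvin*: final sound = /n/, a voiced consonant → -om → *tuvinom*.
*ja*: final sound = /a/, a vowel → -it → *jait*.
*laek*: final sound = /k/, a voiceless consonant → -eh → *laekeh*.

tuvinom, jait, laekeh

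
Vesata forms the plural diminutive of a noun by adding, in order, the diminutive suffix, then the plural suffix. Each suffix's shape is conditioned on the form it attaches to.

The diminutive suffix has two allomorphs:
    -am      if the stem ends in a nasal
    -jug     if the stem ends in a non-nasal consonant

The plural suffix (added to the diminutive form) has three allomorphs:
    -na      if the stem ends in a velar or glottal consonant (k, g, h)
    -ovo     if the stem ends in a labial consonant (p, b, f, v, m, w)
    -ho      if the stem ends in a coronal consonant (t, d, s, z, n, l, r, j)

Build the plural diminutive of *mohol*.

*mohol*: final consonant = /l/, non-nasal → -jug → *moholjug*.
The final consonant of the diminutive form *moholjug* is /g/, which is velar/glottal, so the plural suffix is -na, giving *moholjugna*.

moholjugna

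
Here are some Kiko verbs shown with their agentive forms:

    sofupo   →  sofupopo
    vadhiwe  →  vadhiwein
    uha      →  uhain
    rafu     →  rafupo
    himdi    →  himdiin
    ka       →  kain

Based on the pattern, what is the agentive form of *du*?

The alternation tracks the last vowel of the stem — -po when the last vowel of the stem is a rounded vowel (*sofupo*, *rafu*); -in when the last vowel of the stem is an unrounded vowel (*vadhiwe*, *uha*, *himdi*, *ka*).
*du*: last vowel = /u/, a rounded vowel → -po → *dupo*.

dupo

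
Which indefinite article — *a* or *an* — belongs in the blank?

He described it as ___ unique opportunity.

a

The indefinite article is chosen by the initial *sound* of the following word, not its spelling.
*unique* begins with the sound /juː/ (u pronounced /juː/) — a consonant sound.
So the article is *a*: He described it as a unique opportunity.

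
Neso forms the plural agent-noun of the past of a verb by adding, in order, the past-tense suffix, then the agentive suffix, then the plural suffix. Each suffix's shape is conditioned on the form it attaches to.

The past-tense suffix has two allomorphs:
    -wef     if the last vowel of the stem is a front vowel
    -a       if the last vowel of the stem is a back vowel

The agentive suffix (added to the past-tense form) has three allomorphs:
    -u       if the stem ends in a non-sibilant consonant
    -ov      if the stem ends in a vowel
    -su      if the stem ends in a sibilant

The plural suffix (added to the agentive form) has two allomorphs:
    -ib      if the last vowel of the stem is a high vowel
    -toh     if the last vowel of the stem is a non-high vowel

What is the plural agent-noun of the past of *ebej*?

ebejwefuib

*ebej*: last vowel = /e/, a front vowel → -wef → *ebejwef*.
Since the final sound of the past-tense form *ebejwef* is /f/ (a non-sibilant consonant), it takes -u, giving *ebejwefu*.
The agentive form *ebejwefu* — last vowel /u/ (a high vowel) → -ib → *ebejwefuib*.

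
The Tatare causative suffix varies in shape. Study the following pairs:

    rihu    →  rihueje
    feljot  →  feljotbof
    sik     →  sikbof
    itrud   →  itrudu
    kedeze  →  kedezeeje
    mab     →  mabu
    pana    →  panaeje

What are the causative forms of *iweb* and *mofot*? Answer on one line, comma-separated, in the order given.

Looking at the final sound of each stem: -bof when the stem ends in a voiceless consonant (*feljot*, *sik*); -u when the stem ends in a voiced consonant (*itrud*, *mab*); -eje when the stem ends in a vowel (*rihu*, *kedeze*, *pana*).
*iweb*: final sound = /b/, a voiced consonant → -u → *iwebu*.
*mofot*: final sound = /t/, a voiceless consonant → -bof → *mofotbof*.

iwebu, mofotbof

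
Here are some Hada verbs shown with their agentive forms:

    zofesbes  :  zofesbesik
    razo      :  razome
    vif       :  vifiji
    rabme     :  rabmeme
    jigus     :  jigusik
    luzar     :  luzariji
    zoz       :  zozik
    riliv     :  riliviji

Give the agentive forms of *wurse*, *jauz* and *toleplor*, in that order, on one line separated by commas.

wurseme, jauzik, toleploriji

The pattern is sibilance of the final sound: -ik when the stem ends in a sibilant (*zofesbes*, *jigus*, *zoz*); -iji when the stem ends in a non-sibilant consonant (*vif*, *luzar*, *riliv*); -me when the stem ends in a vowel (*razo*, *rabme*).
*wurse* — final sound /e/ (a vowel) → -me → *wurseme*.
*jauz* — final sound /z/ (a sibilant) → -ik → *jauzik*.
*toleplor*: final sound = /r/, a non-sibilant consonant → -iji → *toleploriji*.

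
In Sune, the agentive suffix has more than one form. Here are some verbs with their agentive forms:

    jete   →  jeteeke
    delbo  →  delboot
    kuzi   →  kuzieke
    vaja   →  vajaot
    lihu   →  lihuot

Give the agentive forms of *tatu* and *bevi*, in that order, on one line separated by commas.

tatuot, bevieke

Looking at the last vowel of each stem: -eke when the last vowel of the stem is a front vowel (*jete*, *kuzi*); -ot when the last vowel of the stem is a back vowel (*delbo*, *vaja*, *lihu*).
Since the last vowel of *tatu* is /u/ (a back vowel), it takes -ot, giving *tatuot*.
The last vowel of *bevi* is /i/, which is a front vowel, so the suffix is -eke, giving *bevieke*.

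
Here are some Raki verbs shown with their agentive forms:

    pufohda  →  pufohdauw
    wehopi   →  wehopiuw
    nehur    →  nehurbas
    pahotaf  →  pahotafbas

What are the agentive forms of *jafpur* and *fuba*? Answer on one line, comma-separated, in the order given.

The pattern is consonant vs. vowel: -bas when the stem ends in a consonant (*nehur*, *pahotaf*); -uw when the stem ends in a vowel (*pufohda*, *wehopi*).
The final sound of *jafpur* is /r/, which is a consonant, so the suffix is -bas, giving *jafpurbas*.
*fuba* — final sound /a/ (a vowel) → -uw → *fubauw*.

jafpurbas, fubauw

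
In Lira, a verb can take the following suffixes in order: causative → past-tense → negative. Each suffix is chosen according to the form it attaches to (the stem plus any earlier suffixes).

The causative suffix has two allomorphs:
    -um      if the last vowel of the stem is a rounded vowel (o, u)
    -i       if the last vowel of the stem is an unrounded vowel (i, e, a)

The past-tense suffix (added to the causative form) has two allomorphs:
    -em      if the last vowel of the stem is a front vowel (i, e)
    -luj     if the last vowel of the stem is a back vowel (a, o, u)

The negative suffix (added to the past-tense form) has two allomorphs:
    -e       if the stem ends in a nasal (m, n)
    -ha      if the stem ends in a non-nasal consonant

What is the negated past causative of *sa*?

saieme

*sa*: last vowel = /a/, an unrounded vowel → -i → *sai*.
The causative form *sai* — last vowel /i/ (a front vowel) → -em → *saiem*.
The final consonant of the past-tense form *saiem* is /m/, which is a nasal, so the negative suffix is -e, giving *saieme*.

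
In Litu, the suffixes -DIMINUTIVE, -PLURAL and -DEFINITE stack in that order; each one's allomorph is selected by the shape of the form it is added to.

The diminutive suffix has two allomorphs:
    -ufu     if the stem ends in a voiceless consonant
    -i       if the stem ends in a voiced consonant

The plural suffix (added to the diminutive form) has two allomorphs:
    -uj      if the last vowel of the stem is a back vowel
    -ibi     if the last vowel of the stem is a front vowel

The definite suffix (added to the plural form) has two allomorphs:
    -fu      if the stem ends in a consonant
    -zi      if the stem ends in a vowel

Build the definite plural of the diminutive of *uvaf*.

*uvaf* — final consonant /f/ (voiceless) → -ufu → *uvafufu*.
The diminutive form *uvafufu*: last vowel = /u/, a back vowel → -uj → *uvafufuuj*.
Since the final sound of the plural form *uvafufuuj* is /j/ (a consonant), it takes -fu, giving *uvafufuujfu*.

uvafufuujfu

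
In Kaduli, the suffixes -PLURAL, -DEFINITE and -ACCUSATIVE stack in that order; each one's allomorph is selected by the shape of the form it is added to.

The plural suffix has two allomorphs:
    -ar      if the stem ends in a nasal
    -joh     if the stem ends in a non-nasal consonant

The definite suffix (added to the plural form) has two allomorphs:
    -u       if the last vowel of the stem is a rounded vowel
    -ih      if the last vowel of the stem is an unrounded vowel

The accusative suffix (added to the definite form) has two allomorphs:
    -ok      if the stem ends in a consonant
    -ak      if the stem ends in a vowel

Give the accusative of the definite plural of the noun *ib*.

ibjohuak

*ib* — final consonant /b/ (non-nasal) → -joh → *ibjoh*.
The plural form *ibjoh* — last vowel /o/ (a rounded vowel) → -u → *ibjohu*.
The definite form *ibjohu*: final sound = /u/, a vowel → -ak → *ibjohuak*.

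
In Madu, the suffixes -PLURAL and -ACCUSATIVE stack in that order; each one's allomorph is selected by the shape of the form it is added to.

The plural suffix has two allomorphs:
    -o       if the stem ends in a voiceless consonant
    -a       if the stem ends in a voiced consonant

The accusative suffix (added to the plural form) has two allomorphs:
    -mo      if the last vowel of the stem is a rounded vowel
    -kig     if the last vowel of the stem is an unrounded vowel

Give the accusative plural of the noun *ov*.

The final consonant of *ov* is /v/, which is voiced, so the plural suffix is -a, giving *ova*.
The plural form *ova* — last vowel /a/ (an unrounded vowel) → -kig → *ovakig*.

ovakig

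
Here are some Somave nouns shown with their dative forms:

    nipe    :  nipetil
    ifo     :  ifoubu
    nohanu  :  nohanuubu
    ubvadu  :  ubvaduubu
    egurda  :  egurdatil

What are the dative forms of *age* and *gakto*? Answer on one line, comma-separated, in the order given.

The pattern is rounding harmony: -ubu when the last vowel of the stem is a rounded vowel (*ifo*, *nohanu*, *ubvadu*); -til when the last vowel of the stem is an unrounded vowel (*nipe*, *egurda*).
*age* — last vowel /e/ (an unrounded vowel) → -til → *agetil*.
The last vowel of *gakto* is /o/, which is a rounded vowel, so the suffix is -ubu, giving *gaktoubu*.

agetil, gaktoubu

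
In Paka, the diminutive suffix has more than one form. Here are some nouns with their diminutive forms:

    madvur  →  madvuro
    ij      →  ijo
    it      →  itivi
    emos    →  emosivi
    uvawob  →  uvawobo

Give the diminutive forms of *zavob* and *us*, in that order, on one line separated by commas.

zavobo, usivi

Looking at the final consonant of each stem: -ivi when the stem ends in a voiceless consonant (*it*, *emos*); -o when the stem ends in a voiced consonant (*madvur*, *ij*, *uvawob*).
*zavob*: final consonant = /b/, voiced → -o → *zavobo*.
The final consonant of *us* is /s/, which is voiceless, so the suffix is -ivi, giving *usivi*.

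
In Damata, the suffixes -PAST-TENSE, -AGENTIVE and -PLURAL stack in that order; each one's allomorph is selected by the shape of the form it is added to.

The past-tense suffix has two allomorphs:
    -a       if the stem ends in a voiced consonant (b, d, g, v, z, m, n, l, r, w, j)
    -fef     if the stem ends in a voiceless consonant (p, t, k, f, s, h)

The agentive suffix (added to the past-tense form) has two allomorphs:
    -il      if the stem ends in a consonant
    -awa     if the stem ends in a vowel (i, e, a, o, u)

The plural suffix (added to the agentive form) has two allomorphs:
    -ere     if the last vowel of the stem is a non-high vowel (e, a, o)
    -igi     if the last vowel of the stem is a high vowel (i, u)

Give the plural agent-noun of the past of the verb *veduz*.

veduzaawaere

*veduz*: final consonant = /z/, voiced → -a → *veduza*.
The past-tense form *veduza* — final sound /a/ (a vowel) → -awa → *veduzaawa*.
Since the last vowel of the agentive form *veduzaawa* is /a/ (a non-high vowel), it takes -ere, giving *veduzaawaere*.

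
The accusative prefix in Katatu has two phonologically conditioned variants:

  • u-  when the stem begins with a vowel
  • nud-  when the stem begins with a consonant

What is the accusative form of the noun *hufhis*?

nudhufhis

*hufhis*: first sound = /h/, a consonant → nud- → *nudhufhis*.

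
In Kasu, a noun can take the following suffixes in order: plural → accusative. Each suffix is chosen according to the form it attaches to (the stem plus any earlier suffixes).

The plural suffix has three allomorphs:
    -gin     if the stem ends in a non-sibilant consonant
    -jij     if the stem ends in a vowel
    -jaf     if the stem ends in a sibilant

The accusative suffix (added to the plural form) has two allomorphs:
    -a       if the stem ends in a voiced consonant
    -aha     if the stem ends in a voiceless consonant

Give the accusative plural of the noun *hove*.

hovejija

*hove* — final sound /e/ (a vowel) → -jij → *hovejij*.
Since the final consonant of the plural form *hovejij* is /j/ (voiced), it takes -a, giving *hovejija*.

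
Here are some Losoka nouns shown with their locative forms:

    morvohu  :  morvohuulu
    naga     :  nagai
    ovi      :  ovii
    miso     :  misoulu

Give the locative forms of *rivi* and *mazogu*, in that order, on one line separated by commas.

The pattern is rounding harmony: -ulu when the last vowel of the stem is a rounded vowel (*morvohu*, *miso*); -i when the last vowel of the stem is an unrounded vowel (*naga*, *ovi*).
*rivi* — last vowel /i/ (an unrounded vowel) → -i → *rivii*.
The last vowel of *mazogu* is /u/, which is a rounded vowel, so the suffix is -ulu, giving *mazoguulu*.

rivii, mazoguulu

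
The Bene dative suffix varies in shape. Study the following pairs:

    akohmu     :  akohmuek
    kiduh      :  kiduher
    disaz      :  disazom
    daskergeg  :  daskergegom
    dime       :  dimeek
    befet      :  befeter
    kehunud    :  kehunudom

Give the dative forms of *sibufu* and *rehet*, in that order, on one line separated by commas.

The alternation tracks the final sound of the stem — -er when the stem ends in a voiceless consonant (*kiduh*, *befet*); -om when the stem ends in a voiced consonant (*disaz*, *daskergeg*, *kehunud*); -ek when the stem ends in a vowel (*akohmu*, *dime*).
Since the final sound of *sibufu* is /u/ (a vowel), it takes -ek, giving *sibufuek*.
*rehet*: final sound = /t/, a voiceless consonant → -er → *reheter*.

sibufuek, reheter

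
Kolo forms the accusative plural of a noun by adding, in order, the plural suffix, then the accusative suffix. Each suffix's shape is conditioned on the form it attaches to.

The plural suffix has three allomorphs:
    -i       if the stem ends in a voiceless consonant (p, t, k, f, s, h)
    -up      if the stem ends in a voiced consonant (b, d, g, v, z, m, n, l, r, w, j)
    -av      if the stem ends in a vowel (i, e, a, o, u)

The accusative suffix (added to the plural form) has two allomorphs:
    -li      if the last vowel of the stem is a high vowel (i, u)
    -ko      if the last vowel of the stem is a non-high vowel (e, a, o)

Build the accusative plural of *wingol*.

wingolupli

*wingol* — final sound /l/ (a voiced consonant) → -up → *wingolup*.
The plural form *wingolup*: last vowel = /u/, a high vowel → -li → *wingolupli*.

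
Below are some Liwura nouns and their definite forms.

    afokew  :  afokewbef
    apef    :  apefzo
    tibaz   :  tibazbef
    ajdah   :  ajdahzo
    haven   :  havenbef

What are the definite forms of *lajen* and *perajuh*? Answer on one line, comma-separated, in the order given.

The suffix is conditioned by the final consonant: -zo when the stem ends in a voiceless consonant (*apef*, *ajdah*); -bef when the stem ends in a voiced consonant (*afokew*, *tibaz*, *haven*).
*lajen* — final consonant /n/ (voiced) → -bef → *lajenbef*.
The final consonant of *perajuh* is /h/, which is voiceless, so the suffix is -zo, giving *perajuhzo*.

lajenbef, perajuhzo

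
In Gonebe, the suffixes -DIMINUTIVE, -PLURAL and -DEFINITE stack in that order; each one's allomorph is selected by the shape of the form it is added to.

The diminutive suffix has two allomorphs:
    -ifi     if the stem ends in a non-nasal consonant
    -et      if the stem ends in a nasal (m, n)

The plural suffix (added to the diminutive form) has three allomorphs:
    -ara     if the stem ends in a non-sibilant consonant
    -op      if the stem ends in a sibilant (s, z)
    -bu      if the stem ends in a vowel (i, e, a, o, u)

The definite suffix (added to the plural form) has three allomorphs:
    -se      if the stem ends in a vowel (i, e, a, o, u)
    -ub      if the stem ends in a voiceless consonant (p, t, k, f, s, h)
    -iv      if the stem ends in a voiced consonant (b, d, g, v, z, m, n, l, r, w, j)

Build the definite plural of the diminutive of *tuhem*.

tuhemetarase

*tuhem*: final consonant = /m/, a nasal → -et → *tuhemet*.
The final sound of the diminutive form *tuhemet* is /t/, which is a non-sibilant consonant, so the plural suffix is -ara, giving *tuhemetara*.
The plural form *tuhemetara*: final sound = /a/, a vowel → -se → *tuhemetarase*.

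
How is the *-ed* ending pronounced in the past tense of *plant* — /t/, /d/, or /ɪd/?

/ɪd/

The stem *plant* ends in /t/ or /d/.
The -ed suffix is realized as /ɪd/ after /t, d/; as /t/ after other voiceless consonants; and as /d/ after other voiced sounds.
So -ed on *plant* is pronounced /ɪd/.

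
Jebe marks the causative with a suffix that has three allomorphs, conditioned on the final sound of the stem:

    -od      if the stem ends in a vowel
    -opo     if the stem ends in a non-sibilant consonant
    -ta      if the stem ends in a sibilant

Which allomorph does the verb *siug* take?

-opo

Since the final sound of *siug* is /g/ (a non-sibilant consonant), it takes -opo.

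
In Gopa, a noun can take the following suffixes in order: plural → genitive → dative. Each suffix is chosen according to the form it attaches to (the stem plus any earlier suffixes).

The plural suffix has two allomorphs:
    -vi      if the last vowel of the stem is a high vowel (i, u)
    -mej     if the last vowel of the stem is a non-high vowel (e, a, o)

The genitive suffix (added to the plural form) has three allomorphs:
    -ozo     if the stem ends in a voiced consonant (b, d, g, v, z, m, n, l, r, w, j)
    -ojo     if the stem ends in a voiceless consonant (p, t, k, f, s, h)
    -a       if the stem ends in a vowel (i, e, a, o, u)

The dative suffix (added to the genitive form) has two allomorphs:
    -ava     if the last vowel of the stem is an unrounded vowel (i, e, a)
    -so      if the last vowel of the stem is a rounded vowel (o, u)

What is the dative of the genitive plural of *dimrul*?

*dimrul*: last vowel = /u/, a high vowel → -vi → *dimrulvi*.
The plural form *dimrulvi*: final sound = /i/, a vowel → -a → *dimrulvia*.
The genitive form *dimrulvia* — last vowel /a/ (an unrounded vowel) → -ava → *dimrulviaava*.

dimrulviaava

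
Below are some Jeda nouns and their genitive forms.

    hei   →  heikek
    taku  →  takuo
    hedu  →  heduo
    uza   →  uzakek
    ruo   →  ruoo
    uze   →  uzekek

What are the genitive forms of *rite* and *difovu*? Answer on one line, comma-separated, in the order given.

ritekek, difovuo

The pattern is rounding harmony: -o when the last vowel of the stem is a rounded vowel (*taku*, *hedu*, *ruo*); -kek when the last vowel of the stem is an unrounded vowel (*hei*, *uza*, *uze*).
The last vowel of *rite* is /e/, which is an unrounded vowel, so the suffix is -kek, giving *ritekek*.
*difovu*: last vowel = /u/, a rounded vowel → -o → *difovuo*.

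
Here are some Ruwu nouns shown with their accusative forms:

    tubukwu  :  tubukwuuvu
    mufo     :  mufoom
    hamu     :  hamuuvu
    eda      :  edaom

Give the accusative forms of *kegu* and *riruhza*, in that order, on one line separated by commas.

keguuvu, riruhzaom

The pattern is height harmony: -uvu when the last vowel of the stem is a high vowel (*tubukwu*, *hamu*); -om when the last vowel of the stem is a non-high vowel (*mufo*, *eda*).
*kegu* — last vowel /u/ (a high vowel) → -uvu → *keguuvu*.
*riruhza*: last vowel = /a/, a non-high vowel → -om → *riruhzaom*.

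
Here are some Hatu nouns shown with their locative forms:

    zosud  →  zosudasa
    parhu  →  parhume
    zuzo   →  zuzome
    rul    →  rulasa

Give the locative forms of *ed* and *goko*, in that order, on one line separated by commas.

The pattern is consonant vs. vowel: -asa when the stem ends in a consonant (*zosud*, *rul*); -me when the stem ends in a vowel (*parhu*, *zuzo*).
*ed*: final sound = /d/, a consonant → -asa → *edasa*.
The final sound of *goko* is /o/, which is a vowel, so the suffix is -me, giving *gokome*.

edasa, gokome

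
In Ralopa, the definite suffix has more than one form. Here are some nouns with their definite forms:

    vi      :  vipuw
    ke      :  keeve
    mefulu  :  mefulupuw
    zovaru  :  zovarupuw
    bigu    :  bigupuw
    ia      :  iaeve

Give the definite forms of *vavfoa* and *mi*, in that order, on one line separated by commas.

Looking at the last vowel of each stem: -puw when the last vowel of the stem is a high vowel (*vi*, *mefulu*, *zovaru*, *bigu*); -eve when the last vowel of the stem is a non-high vowel (*ke*, *ia*).
*vavfoa* — last vowel /a/ (a non-high vowel) → -eve → *vavfoaeve*.
*mi* — last vowel /i/ (a high vowel) → -puw → *mipuw*.

vavfoaeve, mipuw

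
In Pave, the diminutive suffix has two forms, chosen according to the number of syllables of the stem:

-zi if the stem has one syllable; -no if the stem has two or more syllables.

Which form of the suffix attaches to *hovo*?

With 2 syllables, *hovo* takes -no.

-no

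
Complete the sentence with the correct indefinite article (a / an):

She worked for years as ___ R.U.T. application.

The indefinite article is chosen by the initial *sound* of the following word, not its spelling.
The initialism *R.U.T.* is read letter by letter; the first letter, R, is pronounced /ɑr/, which begins with a vowel sound.
So the article is *an*: She worked for years as an R.U.T. application.

an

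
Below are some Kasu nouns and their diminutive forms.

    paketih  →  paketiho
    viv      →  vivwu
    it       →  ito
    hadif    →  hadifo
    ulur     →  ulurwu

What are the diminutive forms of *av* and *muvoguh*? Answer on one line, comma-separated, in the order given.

The alternation tracks the final consonant of the stem — -o when the stem ends in a voiceless consonant (*paketih*, *it*, *hadif*); -wu when the stem ends in a voiced consonant (*viv*, *ulur*).
The final consonant of *av* is /v/, which is voiced, so the suffix is -wu, giving *avwu*.
The final consonant of *muvoguh* is /h/, which is voiceless, so the suffix is -o, giving *muvoguho*.

avwu, muvoguho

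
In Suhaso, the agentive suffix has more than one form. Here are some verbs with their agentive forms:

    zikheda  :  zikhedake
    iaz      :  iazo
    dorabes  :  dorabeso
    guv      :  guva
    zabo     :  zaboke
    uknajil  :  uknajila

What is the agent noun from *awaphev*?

awapheva

The pattern is sibilance of the final sound: -o when the stem ends in a sibilant (*iaz*, *dorabes*); -a when the stem ends in a non-sibilant consonant (*guv*, *uknajil*); -ke when the stem ends in a vowel (*zikheda*, *zabo*).
Since the final sound of *awaphev* is /v/ (a non-sibilant consonant), it takes -a, giving *awapheva*.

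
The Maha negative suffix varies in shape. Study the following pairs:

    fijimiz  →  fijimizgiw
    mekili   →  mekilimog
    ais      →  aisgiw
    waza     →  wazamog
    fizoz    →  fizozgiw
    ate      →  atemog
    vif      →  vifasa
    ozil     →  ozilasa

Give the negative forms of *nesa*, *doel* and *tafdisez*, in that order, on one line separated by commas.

The suffix is conditioned by the final sound: -giw when the stem ends in a sibilant (*fijimiz*, *ais*, *fizoz*); -asa when the stem ends in a non-sibilant consonant (*vif*, *ozil*); -mog when the stem ends in a vowel (*mekili*, *waza*, *ate*).
*nesa* — final sound /a/ (a vowel) → -mog → *nesamog*.
Since the final sound of *doel* is /l/ (a non-sibilant consonant), it takes -asa, giving *doelasa*.
*tafdisez* — final sound /z/ (a sibilant) → -giw → *tafdisezgiw*.

nesamog, doelasa, tafdisezgiw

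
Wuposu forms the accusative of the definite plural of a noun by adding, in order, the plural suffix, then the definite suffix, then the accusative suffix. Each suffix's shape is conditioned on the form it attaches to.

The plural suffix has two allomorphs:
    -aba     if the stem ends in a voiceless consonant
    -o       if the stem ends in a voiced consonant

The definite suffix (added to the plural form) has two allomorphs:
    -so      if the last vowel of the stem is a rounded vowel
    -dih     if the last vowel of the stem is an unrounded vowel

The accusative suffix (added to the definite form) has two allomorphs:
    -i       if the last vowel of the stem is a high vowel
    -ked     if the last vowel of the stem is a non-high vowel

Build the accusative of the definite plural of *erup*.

*erup*: final consonant = /p/, voiceless → -aba → *erupaba*.
The plural form *erupaba*: last vowel = /a/, an unrounded vowel → -dih → *erupabadih*.
The definite form *erupabadih* — last vowel /i/ (a high vowel) → -i → *erupabadihi*.

erupabadihi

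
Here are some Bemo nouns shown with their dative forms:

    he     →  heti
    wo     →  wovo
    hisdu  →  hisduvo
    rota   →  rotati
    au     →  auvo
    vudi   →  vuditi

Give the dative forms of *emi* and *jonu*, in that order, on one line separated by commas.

Looking at the last vowel of each stem: -vo when the last vowel of the stem is a rounded vowel (*wo*, *hisdu*, *au*); -ti when the last vowel of the stem is an unrounded vowel (*he*, *rota*, *vudi*).
*emi* — last vowel /i/ (an unrounded vowel) → -ti → *emiti*.
*jonu* — last vowel /u/ (a rounded vowel) → -vo → *jonuvo*.

emiti, jonuvo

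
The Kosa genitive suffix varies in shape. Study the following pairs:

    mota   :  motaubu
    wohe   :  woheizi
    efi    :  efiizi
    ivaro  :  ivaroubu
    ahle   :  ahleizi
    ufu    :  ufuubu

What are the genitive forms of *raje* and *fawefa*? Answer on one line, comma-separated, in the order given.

rajeizi, fawefaubu

Looking at the last vowel of each stem: -izi when the last vowel of the stem is a front vowel (*wohe*, *efi*, *ahle*); -ubu when the last vowel of the stem is a back vowel (*mota*, *ivaro*, *ufu*).
*raje* — last vowel /e/ (a front vowel) → -izi → *rajeizi*.
*fawefa* — last vowel /a/ (a back vowel) → -ubu → *fawefaubu*.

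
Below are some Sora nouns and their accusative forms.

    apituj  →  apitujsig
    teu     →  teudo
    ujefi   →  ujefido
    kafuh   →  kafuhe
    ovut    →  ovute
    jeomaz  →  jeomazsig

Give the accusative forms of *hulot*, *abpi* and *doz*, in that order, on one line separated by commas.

The pattern is voicing of the final sound: -e when the stem ends in a voiceless consonant (*kafuh*, *ovut*); -sig when the stem ends in a voiced consonant (*apituj*, *jeomaz*); -do when the stem ends in a vowel (*teu*, *ujefi*).
*hulot* — final sound /t/ (a voiceless consonant) → -e → *hulote*.
*abpi*: final sound = /i/, a vowel → -do → *abpido*.
*doz*: final sound = /z/, a voiced consonant → -sig → *dozsig*.

hulote, abpido, dozsig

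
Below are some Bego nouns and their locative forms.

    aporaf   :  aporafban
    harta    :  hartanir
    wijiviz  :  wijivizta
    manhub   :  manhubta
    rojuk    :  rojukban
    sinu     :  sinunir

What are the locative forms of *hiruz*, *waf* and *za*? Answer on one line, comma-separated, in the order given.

The suffix is conditioned by the final sound: -ban when the stem ends in a voiceless consonant (*aporaf*, *rojuk*); -ta when the stem ends in a voiced consonant (*wijiviz*, *manhub*); -nir when the stem ends in a vowel (*harta*, *sinu*).
The final sound of *hiruz* is /z/, which is a voiced consonant, so the suffix is -ta, giving *hiruzta*.
The final sound of *waf* is /f/, which is a voiceless consonant, so the suffix is -ban, giving *wafban*.
*za* — final sound /a/ (a vowel) → -nir → *zanir*.

hiruzta, wafban, zanir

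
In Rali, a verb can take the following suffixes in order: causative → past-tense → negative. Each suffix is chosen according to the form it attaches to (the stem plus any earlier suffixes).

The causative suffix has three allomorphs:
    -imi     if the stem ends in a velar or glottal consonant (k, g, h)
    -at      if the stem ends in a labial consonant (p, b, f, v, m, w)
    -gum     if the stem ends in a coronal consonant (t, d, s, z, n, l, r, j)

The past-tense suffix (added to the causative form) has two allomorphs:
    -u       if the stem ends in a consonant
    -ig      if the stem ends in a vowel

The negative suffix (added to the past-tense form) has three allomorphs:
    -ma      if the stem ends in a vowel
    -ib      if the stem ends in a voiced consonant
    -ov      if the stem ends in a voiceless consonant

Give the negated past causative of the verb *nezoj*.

nezojgumuma

*nezoj*: final consonant = /j/, coronal → -gum → *nezojgum*.
The causative form *nezojgum* — final sound /m/ (a consonant) → -u → *nezojgumu*.
Since the final sound of the past-tense form *nezojgumu* is /u/ (a vowel), it takes -ma, giving *nezojgumuma*.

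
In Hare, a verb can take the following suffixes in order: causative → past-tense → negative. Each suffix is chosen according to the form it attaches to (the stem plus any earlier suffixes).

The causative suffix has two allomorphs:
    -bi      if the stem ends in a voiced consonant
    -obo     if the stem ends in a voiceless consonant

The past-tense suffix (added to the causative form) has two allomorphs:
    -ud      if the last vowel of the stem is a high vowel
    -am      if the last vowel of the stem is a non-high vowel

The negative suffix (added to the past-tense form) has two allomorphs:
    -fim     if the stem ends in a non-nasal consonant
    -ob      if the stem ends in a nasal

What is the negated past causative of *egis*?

egisoboamob

Since the final consonant of *egis* is /s/ (voiceless), it takes -obo, giving *egisobo*.
The causative form *egisobo*: last vowel = /o/, a non-high vowel → -am → *egisoboam*.
The past-tense form *egisoboam*: final consonant = /m/, a nasal → -ob → *egisoboamob*.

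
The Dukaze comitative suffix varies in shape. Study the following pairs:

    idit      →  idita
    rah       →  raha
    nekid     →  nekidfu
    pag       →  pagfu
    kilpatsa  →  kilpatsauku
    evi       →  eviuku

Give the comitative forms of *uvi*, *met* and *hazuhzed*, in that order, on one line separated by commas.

The suffix is conditioned by the final sound: -a when the stem ends in a voiceless consonant (*idit*, *rah*); -fu when the stem ends in a voiced consonant (*nekid*, *pag*); -uku when the stem ends in a vowel (*kilpatsa*, *evi*).
*uvi*: final sound = /i/, a vowel → -uku → *uviuku*.
*met* — final sound /t/ (a voiceless consonant) → -a → *meta*.
*hazuhzed*: final sound = /d/, a voiced consonant → -fu → *hazuhzedfu*.

uviuku, meta, hazuhzedfu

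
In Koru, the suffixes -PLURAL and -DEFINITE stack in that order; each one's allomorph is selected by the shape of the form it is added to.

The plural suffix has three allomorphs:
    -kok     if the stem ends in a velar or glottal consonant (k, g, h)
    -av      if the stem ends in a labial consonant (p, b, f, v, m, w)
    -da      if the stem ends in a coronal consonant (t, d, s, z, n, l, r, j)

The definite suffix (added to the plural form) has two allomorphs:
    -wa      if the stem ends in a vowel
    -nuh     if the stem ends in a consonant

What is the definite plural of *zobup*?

Since the final consonant of *zobup* is /p/ (labial), it takes -av, giving *zobupav*.
The final sound of the plural form *zobupav* is /v/, which is a consonant, so the definite suffix is -nuh, giving *zobupavnuh*.

zobupavnuh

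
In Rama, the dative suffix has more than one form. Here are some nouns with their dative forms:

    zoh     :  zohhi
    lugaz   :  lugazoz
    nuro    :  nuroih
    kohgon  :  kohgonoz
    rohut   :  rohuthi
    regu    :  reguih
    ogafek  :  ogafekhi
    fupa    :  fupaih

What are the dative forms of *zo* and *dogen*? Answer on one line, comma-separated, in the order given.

The suffix is conditioned by the final sound: -hi when the stem ends in a voiceless consonant (*zoh*, *rohut*, *ogafek*); -oz when the stem ends in a voiced consonant (*lugaz*, *kohgon*); -ih when the stem ends in a vowel (*nuro*, *regu*, *fupa*).
The final sound of *zo* is /o/, which is a vowel, so the suffix is -ih, giving *zoih*.
*dogen*: final sound = /n/, a voiced consonant → -oz → *dogenoz*.

zoih, dogenoz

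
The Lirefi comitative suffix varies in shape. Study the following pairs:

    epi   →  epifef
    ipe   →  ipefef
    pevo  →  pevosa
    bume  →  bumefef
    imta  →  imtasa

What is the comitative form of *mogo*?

mogosa

The suffix is conditioned by the last vowel: -fef when the last vowel of the stem is a front vowel (*epi*, *ipe*, *bume*); -sa when the last vowel of the stem is a back vowel (*pevo*, *imta*).
The last vowel of *mogo* is /o/, which is a back vowel, so the suffix is -sa, giving *mogosa*.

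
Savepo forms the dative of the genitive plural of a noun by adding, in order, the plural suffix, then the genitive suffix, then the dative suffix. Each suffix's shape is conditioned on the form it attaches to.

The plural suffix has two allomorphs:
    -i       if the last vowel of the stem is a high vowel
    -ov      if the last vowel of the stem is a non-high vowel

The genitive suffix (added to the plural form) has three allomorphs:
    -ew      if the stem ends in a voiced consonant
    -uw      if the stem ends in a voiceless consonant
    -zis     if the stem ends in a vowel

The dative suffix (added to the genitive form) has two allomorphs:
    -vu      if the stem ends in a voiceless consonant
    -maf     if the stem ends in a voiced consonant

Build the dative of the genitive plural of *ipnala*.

The last vowel of *ipnala* is /a/, which is a non-high vowel, so the plural suffix is -ov, giving *ipnalaov*.
The plural form *ipnalaov* — final sound /v/ (a voiced consonant) → -ew → *ipnalaovew*.
The genitive form *ipnalaovew* — final consonant /w/ (voiced) → -maf → *ipnalaovewmaf*.

ipnalaovewmaf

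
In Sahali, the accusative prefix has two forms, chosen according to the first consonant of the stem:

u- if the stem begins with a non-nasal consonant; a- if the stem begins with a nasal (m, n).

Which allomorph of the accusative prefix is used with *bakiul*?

u-

*bakiul* — first consonant /b/ (non-nasal) → u-.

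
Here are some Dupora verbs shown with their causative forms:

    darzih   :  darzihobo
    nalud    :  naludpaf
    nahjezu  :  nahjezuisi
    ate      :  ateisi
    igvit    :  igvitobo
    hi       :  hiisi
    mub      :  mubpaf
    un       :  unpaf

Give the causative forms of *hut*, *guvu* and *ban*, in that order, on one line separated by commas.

The suffix is conditioned by the final sound: -obo when the stem ends in a voiceless consonant (*darzih*, *igvit*); -paf when the stem ends in a voiced consonant (*nalud*, *mub*, *un*); -isi when the stem ends in a vowel (*nahjezu*, *ate*, *hi*).
*hut*: final sound = /t/, a voiceless consonant → -obo → *hutobo*.
Since the final sound of *guvu* is /u/ (a vowel), it takes -isi, giving *guvuisi*.
Since the final sound of *ban* is /n/ (a voiced consonant), it takes -paf, giving *banpaf*.

hutobo, guvuisi, banpaf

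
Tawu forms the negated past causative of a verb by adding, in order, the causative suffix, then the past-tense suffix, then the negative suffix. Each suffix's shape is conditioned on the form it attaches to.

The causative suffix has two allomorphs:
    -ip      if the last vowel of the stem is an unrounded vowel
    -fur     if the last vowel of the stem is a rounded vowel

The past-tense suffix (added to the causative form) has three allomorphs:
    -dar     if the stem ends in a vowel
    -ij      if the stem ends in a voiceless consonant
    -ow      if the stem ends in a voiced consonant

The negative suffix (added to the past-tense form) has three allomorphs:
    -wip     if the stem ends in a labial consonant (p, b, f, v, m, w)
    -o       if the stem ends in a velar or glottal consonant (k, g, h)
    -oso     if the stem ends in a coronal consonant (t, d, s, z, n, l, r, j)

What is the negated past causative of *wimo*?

wimofurowwip

The last vowel of *wimo* is /o/, which is a rounded vowel, so the causative suffix is -fur, giving *wimofur*.
The causative form *wimofur* — final sound /r/ (a voiced consonant) → -ow → *wimofurow*.
The final consonant of the past-tense form *wimofurow* is /w/, which is labial, so the negative suffix is -wip, giving *wimofurowwip*.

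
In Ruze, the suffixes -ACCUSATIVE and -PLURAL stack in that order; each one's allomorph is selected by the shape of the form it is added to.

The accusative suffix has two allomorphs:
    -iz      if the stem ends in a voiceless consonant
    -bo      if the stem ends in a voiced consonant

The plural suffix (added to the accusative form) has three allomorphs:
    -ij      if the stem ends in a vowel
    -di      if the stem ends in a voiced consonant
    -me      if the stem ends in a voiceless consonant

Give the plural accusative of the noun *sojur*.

*sojur*: final consonant = /r/, voiced → -bo → *sojurbo*.
Since the final sound of the accusative form *sojurbo* is /o/ (a vowel), it takes -ij, giving *sojurboij*.

sojurboij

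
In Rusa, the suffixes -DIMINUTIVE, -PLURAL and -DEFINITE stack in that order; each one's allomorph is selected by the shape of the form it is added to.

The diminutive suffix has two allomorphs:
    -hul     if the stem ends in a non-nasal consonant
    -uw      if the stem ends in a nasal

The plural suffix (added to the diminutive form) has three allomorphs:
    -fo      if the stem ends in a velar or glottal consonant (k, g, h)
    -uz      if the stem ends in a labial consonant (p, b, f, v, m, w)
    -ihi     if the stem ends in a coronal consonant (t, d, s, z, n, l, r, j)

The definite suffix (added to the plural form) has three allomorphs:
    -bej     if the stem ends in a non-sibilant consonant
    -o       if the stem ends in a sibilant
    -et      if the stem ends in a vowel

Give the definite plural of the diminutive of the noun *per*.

perhulihiet

The final consonant of *per* is /r/, which is non-nasal, so the diminutive suffix is -hul, giving *perhul*.
The diminutive form *perhul*: final consonant = /l/, coronal → -ihi → *perhulihi*.
The plural form *perhulihi*: final sound = /i/, a vowel → -et → *perhulihiet*.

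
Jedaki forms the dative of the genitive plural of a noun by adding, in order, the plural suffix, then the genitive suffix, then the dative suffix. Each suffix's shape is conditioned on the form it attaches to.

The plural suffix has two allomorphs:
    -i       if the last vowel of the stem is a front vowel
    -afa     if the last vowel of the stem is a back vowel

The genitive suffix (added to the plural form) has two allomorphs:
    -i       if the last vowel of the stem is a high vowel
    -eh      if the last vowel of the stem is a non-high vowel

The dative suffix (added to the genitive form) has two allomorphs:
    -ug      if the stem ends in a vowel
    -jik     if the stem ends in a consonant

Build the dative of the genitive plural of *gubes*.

*gubes*: last vowel = /e/, a front vowel → -i → *gubesi*.
Since the last vowel of the plural form *gubesi* is /i/ (a high vowel), it takes -i, giving *gubesii*.
The genitive form *gubesii* — final sound /i/ (a vowel) → -ug → *gubesiiug*.

gubesiiug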